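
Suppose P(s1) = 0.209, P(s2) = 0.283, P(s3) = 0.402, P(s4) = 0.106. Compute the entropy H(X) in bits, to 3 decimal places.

H = −Σ pᵢ log₂ pᵢ.
−0.209·log₂(0.209) = 0.4720
−0.283·log₂(0.283) = 0.5154
−0.402·log₂(0.402) = 0.5285
−0.106·log₂(0.106) = 0.3432
Sum ≈ 1.8591 → 1.859 bits.

1.859 bits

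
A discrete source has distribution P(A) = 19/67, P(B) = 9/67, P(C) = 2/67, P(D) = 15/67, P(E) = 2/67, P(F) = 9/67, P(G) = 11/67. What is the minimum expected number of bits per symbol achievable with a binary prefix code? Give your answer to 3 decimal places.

Repeatedly combine the two least-probable nodes; the expected code length is the sum of the merged weights.
merge 2/67 + 2/67 → 4/67
merge 4/67 + 9/67 → 13/67
merge 9/67 + 11/67 → 20/67
merge 13/67 + 15/67 → 28/67
merge 19/67 + 20/67 → 39/67
merge 28/67 + 39/67 → 1
L = 4/67 + 13/67 + 20/67 + 28/67 + 39/67 + 1 = 171/67 ≈ 2.552 bits/symbol.

2.552 bits/symbol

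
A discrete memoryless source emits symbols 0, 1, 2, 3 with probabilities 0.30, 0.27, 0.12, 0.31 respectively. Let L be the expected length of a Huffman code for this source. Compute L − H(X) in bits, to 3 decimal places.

Entropy H = −Σ p log₂ p ≈ 1.9220 bits.
Huffman merges: 3/25+27/100→39/100; 3/10+31/100→61/100; 39/100+61/100→1. L = 2 ≈ 2.0000.
L − H = 2.0000 − 1.9220 = 0.078 bits.

0.078 bits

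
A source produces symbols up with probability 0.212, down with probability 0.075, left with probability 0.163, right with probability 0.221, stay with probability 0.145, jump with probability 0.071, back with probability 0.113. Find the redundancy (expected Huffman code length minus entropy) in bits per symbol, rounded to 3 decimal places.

Entropy H = −Σ p log₂ p ≈ 2.6929 bits.
Huffman merges: 71/1000+3/40→73/500; 113/1000+29/200→129/500; 73/500+163/1000→309/1000; 53/250+221/1000→433/1000; 129/500+309/1000→567/1000; 433/1000+567/1000→1. L = 2713/1000 ≈ 2.7130.
L − H = 2.7130 − 2.6929 = 0.020 bits.

0.020 bits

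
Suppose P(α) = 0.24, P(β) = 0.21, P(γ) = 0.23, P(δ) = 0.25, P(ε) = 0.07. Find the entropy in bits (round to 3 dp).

2.223 bits

H = −Σ pᵢ log₂ pᵢ.
−0.24·log₂(0.24) = 0.4941
−0.21·log₂(0.21) = 0.4728
−0.23·log₂(0.23) = 0.4877
−0.25·log₂(0.25) = 0.5000
−0.07·log₂(0.07) = 0.2686
Sum ≈ 2.2232 → 2.223 bits.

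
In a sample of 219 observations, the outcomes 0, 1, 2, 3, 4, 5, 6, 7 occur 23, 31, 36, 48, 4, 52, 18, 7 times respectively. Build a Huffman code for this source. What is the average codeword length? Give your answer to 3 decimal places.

Probabilities are the counts divided by 219.
Repeatedly combine the two least-probable nodes; the expected code length is the sum of the merged weights.
merge 4/219 + 7/219 → 11/219
merge 11/219 + 6/73 → 29/219
merge 23/219 + 29/219 → 52/219
merge 31/219 + 12/73 → 67/219
merge 16/73 + 52/219 → 100/219
merge 52/219 + 67/219 → 119/219
merge 100/219 + 119/219 → 1
L = 11/219 + 29/219 + 52/219 + 67/219 + 100/219 + 119/219 + 1 = 199/73 ≈ 2.726 bits/symbol.

2.726 bits/symbol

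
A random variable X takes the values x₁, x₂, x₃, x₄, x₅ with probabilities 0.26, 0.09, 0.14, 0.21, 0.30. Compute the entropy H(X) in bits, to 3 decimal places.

2.209 bits

H = −Σ pᵢ log₂ pᵢ.
−0.26·log₂(0.26) = 0.5053
−0.09·log₂(0.09) = 0.3127
−0.14·log₂(0.14) = 0.3971
−0.21·log₂(0.21) = 0.4728
−0.30·log₂(0.30) = 0.5211
Sum ≈ 2.2090 → 2.209 bits.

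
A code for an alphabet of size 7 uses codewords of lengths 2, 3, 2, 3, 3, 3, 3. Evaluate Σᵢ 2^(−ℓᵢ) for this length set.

1.125

With common denominator 2^3 = 8: Σ 2^(−ℓᵢ) = 2/8 + 1/8 + 2/8 + 1/8 + 1/8 + 1/8 + 1/8 = 9/8 = 1.125.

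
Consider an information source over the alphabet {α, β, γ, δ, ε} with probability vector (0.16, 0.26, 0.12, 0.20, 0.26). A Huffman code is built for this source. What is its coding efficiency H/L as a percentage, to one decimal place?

Entropy H = −Σ p log₂ p ≈ 2.2650 bits.
Huffman merges: 3/25+4/25→7/25; 1/5+13/50→23/50; 13/50+7/25→27/50; 23/50+27/50→1. L = 57/25 ≈ 2.2800.
Efficiency = H/L = 2.2650/2.2800 = 99.3%.

99.3%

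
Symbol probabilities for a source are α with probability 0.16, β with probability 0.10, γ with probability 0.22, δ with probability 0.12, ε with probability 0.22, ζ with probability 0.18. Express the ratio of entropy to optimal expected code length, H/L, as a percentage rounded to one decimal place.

Entropy H = −Σ p log₂ p ≈ 2.5287 bits.
Huffman merges: 1/10+3/25→11/50; 4/25+9/50→17/50; 11/50+11/50→11/25; 11/50+17/50→14/25; 11/25+14/25→1. L = 64/25 ≈ 2.5600.
Efficiency = H/L = 2.5287/2.5600 = 98.8%.

98.8%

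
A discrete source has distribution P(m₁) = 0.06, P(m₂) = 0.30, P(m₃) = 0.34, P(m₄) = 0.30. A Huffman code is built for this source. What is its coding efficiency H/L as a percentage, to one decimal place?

90.7%

Entropy H = −Σ p log₂ p ≈ 1.8149 bits.
Huffman merges: 3/50+3/10→9/25; 3/10+17/50→16/25; 9/25+16/25→1. L = 2 ≈ 2.0000.
Efficiency = H/L = 1.8149/2.0000 = 90.7%.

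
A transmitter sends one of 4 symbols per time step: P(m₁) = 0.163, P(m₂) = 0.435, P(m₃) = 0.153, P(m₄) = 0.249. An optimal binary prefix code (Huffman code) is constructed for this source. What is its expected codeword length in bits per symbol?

1.881 bits/symbol

Repeatedly combine the two least-probable nodes; the expected code length is the sum of the merged weights.
merge 153/1000 + 163/1000 → 79/250
merge 249/1000 + 79/250 → 113/200
merge 87/200 + 113/200 → 1
L = 79/250 + 113/200 + 1 = 1881/1000 = 1.881 bits/symbol.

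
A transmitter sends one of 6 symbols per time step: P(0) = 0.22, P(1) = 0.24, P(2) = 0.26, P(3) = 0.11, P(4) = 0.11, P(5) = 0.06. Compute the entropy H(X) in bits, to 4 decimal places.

H = −Σ pᵢ log₂ pᵢ.
−0.22·log₂(0.22) = 0.4806
−0.24·log₂(0.24) = 0.4941
−0.26·log₂(0.26) = 0.5053
−0.11·log₂(0.11) = 0.3503
−0.11·log₂(0.11) = 0.3503
−0.06·log₂(0.06) = 0.2435
Sum ≈ 2.4241 → 2.4241 bits.

2.4241 bits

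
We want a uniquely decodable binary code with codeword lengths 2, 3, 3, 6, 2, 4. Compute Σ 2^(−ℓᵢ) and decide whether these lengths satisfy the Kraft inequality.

0.828125; yes

With common denominator 2^6 = 64: Σ 2^(−ℓᵢ) = 16/64 + 8/64 + 8/64 + 1/64 + 16/64 + 4/64 = 53/64 = 0.828125.
Kraft's inequality requires Σ ≤ 1; here Σ = 0.828125 ≤ 1, so such a prefix code exists.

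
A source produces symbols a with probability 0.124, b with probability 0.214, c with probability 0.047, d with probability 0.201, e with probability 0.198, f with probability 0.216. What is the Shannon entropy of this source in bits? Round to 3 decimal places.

H = −Σ pᵢ log₂ pᵢ.
−0.124·log₂(0.124) = 0.3734
−0.214·log₂(0.214) = 0.4760
−0.047·log₂(0.047) = 0.2073
−0.201·log₂(0.201) = 0.4653
−0.198·log₂(0.198) = 0.4626
−0.216·log₂(0.216) = 0.4776
Sum ≈ 2.4622 → 2.462 bits.

2.462 bits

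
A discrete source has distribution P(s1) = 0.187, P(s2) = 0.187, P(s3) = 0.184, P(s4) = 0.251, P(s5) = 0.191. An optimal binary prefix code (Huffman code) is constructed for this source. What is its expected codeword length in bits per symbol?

2.371 bits/symbol

Repeatedly combine the two least-probable nodes; the expected code length is the sum of the merged weights.
merge 23/125 + 187/1000 → 371/1000
merge 187/1000 + 191/1000 → 189/500
merge 251/1000 + 371/1000 → 311/500
merge 189/500 + 311/500 → 1
L = 371/1000 + 189/500 + 311/500 + 1 = 2371/1000 = 2.371 bits/symbol.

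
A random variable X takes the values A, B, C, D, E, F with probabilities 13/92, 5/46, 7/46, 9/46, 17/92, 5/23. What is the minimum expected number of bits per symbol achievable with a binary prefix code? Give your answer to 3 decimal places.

2.587 bits/symbol

Repeatedly combine the two least-probable nodes; the expected code length is the sum of the merged weights.
merge 5/46 + 13/92 → 1/4
merge 7/46 + 17/92 → 31/92
merge 9/46 + 5/23 → 19/46
merge 1/4 + 31/92 → 27/46
merge 19/46 + 27/46 → 1
L = 1/4 + 31/92 + 19/46 + 27/46 + 1 = 119/46 ≈ 2.587 bits/symbol.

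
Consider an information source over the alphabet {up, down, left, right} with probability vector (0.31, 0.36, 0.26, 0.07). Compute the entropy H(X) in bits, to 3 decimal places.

1.828 bits

H = −Σ pᵢ log₂ pᵢ.
−0.31·log₂(0.31) = 0.5238
−0.36·log₂(0.36) = 0.5306
−0.26·log₂(0.26) = 0.5053
−0.07·log₂(0.07) = 0.2686
Sum ≈ 1.8283 → 1.828 bits.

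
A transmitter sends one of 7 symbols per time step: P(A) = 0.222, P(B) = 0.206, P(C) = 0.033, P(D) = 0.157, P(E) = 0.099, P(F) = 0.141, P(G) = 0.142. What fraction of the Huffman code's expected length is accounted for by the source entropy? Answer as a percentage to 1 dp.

98.4%

Entropy H = −Σ p log₂ p ≈ 2.6620 bits.
Huffman merges: 33/1000+99/1000→33/250; 33/250+141/1000→273/1000; 71/500+157/1000→299/1000; 103/500+111/500→107/250; 273/1000+299/1000→143/250; 107/250+143/250→1. L = 338/125 ≈ 2.7040.
Efficiency = H/L = 2.6620/2.7040 = 98.4%.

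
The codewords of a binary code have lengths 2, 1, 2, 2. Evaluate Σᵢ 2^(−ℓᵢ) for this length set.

1.25

With common denominator 2^2 = 4: Σ 2^(−ℓᵢ) = 1/4 + 2/4 + 1/4 + 1/4 = 5/4 = 1.25.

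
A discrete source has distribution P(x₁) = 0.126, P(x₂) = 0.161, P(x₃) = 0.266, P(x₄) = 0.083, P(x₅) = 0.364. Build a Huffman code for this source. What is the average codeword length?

Repeatedly combine the two least-probable nodes; the expected code length is the sum of the merged weights.
merge 83/1000 + 63/500 → 209/1000
merge 161/1000 + 209/1000 → 37/100
merge 133/500 + 91/250 → 63/100
merge 37/100 + 63/100 → 1
L = 209/1000 + 37/100 + 63/100 + 1 = 2209/1000 = 2.209 bits/symbol.

2.209 bits/symbol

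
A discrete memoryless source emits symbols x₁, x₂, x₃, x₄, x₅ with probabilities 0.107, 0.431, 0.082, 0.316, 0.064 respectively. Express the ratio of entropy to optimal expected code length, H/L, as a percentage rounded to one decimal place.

98.7%

Entropy H = −Σ p log₂ p ≈ 1.9432 bits.
Huffman merges: 8/125+41/500→73/500; 107/1000+73/500→253/1000; 253/1000+79/250→569/1000; 431/1000+569/1000→1. L = 246/125 ≈ 1.9680.
Efficiency = H/L = 1.9432/1.9680 = 98.7%.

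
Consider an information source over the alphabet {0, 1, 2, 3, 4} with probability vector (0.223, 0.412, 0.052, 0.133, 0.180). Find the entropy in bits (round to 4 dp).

2.0640 bits

H = −Σ pᵢ log₂ pᵢ.
−0.223·log₂(0.223) = 0.4828
−0.412·log₂(0.412) = 0.5271
−0.052·log₂(0.052) = 0.2218
−0.133·log₂(0.133) = 0.3871
−0.180·log₂(0.180) = 0.4453
Sum ≈ 2.0640 → 2.0640 bits.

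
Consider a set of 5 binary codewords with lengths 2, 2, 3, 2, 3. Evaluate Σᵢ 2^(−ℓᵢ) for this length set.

1

With common denominator 2^3 = 8: Σ 2^(−ℓᵢ) = 2/8 + 2/8 + 1/8 + 2/8 + 1/8 = 8/8 = 1.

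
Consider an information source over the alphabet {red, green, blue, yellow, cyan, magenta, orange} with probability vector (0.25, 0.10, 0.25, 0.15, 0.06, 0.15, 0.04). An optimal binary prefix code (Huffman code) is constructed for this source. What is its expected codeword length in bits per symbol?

2.6 bits/symbol

Repeatedly combine the two least-probable nodes; the expected code length is the sum of the merged weights.
merge 1/25 + 3/50 → 1/10
merge 1/10 + 1/10 → 1/5
merge 3/20 + 3/20 → 3/10
merge 1/5 + 1/4 → 9/20
merge 1/4 + 3/10 → 11/20
merge 9/20 + 11/20 → 1
L = 1/10 + 1/5 + 3/10 + 9/20 + 11/20 + 1 = 13/5 = 2.6 bits/symbol.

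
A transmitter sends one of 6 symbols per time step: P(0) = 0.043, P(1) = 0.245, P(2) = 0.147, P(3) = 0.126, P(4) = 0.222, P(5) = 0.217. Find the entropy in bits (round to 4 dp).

H = −Σ pᵢ log₂ pᵢ.
−0.043·log₂(0.043) = 0.1952
−0.245·log₂(0.245) = 0.4971
−0.147·log₂(0.147) = 0.4066
−0.126·log₂(0.126) = 0.3766
−0.222·log₂(0.222) = 0.4820
−0.217·log₂(0.217) = 0.4783
Sum ≈ 2.4359 → 2.4359 bits.

2.4359 bits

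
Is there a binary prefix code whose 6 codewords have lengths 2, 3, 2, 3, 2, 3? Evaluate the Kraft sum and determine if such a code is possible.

With common denominator 2^3 = 8: Σ 2^(−ℓᵢ) = 2/8 + 1/8 + 2/8 + 1/8 + 2/8 + 1/8 = 9/8 = 1.125.
Kraft's inequality requires Σ ≤ 1; here Σ = 1.125 > 1, so no such prefix code exists.

1.125; no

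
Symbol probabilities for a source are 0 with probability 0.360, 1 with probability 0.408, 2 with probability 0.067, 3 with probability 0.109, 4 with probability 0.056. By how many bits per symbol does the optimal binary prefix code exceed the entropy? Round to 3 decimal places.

Entropy H = −Σ p log₂ p ≈ 1.9010 bits.
Huffman merges: 7/125+67/1000→123/1000; 109/1000+123/1000→29/125; 29/125+9/25→74/125; 51/125+74/125→1. L = 1947/1000 ≈ 1.9470.
L − H = 1.9470 − 1.9010 = 0.046 bits.

0.046 bits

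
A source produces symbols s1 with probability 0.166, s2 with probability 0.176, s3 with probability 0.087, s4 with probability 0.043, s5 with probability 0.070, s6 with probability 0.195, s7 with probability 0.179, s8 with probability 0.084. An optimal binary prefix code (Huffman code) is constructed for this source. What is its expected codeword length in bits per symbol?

Repeatedly combine the two least-probable nodes; the expected code length is the sum of the merged weights.
merge 43/1000 + 7/100 → 113/1000
merge 21/250 + 87/1000 → 171/1000
merge 113/1000 + 83/500 → 279/1000
merge 171/1000 + 22/125 → 347/1000
merge 179/1000 + 39/200 → 187/500
merge 279/1000 + 347/1000 → 313/500
merge 187/500 + 313/500 → 1
L = 113/1000 + 171/1000 + 279/1000 + 347/1000 + 187/500 + 313/500 + 1 = 291/100 = 2.91 bits/symbol.

2.91 bits/symbol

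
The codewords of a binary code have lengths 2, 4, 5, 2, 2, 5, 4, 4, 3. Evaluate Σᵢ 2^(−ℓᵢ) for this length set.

With common denominator 2^5 = 32: Σ 2^(−ℓᵢ) = 8/32 + 2/32 + 1/32 + 8/32 + 8/32 + 1/32 + 2/32 + 2/32 + 4/32 = 36/32 = 1.125.

1.125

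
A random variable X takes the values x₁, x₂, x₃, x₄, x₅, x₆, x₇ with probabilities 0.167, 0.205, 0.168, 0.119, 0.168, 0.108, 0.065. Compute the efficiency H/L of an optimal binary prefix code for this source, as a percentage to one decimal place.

97.8%

Entropy H = −Σ p log₂ p ≈ 2.7331 bits.
Huffman merges: 13/200+27/250→173/1000; 119/1000+167/1000→143/500; 21/125+21/125→42/125; 173/1000+41/200→189/500; 143/500+42/125→311/500; 189/500+311/500→1. L = 559/200 ≈ 2.7950.
Efficiency = H/L = 2.7331/2.7950 = 97.8%.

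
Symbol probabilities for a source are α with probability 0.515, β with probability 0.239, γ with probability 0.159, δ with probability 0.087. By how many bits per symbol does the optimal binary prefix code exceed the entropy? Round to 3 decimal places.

Entropy H = −Σ p log₂ p ≈ 1.7149 bits.
Huffman merges: 87/1000+159/1000→123/500; 239/1000+123/500→97/200; 97/200+103/200→1. L = 1731/1000 ≈ 1.7310.
L − H = 1.7310 − 1.7149 = 0.016 bits.

0.016 bits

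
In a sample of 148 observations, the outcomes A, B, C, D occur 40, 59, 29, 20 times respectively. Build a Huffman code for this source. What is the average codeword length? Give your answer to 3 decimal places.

Probabilities are the counts divided by 148.
Repeatedly combine the two least-probable nodes; the expected code length is the sum of the merged weights.
merge 5/37 + 29/148 → 49/148
merge 10/37 + 49/148 → 89/148
merge 59/148 + 89/148 → 1
L = 49/148 + 89/148 + 1 = 143/74 ≈ 1.932 bits/symbol.

1.932 bits/symbol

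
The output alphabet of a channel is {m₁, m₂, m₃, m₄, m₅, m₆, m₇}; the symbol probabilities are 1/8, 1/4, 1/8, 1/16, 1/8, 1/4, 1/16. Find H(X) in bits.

Each probability is a power of 1/2, so log₂(1/p) is an integer.
H = Σ p·log₂(1/p) = 1/8·3 + 1/4·2 + 1/8·3 + 1/16·4 + 1/8·3 + 1/4·2 + 1/16·4 = 2.625 bits.

2.625 bits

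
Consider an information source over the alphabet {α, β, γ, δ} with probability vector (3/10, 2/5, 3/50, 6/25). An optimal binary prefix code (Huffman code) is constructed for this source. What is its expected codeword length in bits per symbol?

Repeatedly combine the two least-probable nodes; the expected code length is the sum of the merged weights.
merge 3/50 + 6/25 → 3/10
merge 3/10 + 3/10 → 3/5
merge 2/5 + 3/5 → 1
L = 3/10 + 3/5 + 1 = 19/10 = 1.9 bits/symbol.

1.9 bits/symbol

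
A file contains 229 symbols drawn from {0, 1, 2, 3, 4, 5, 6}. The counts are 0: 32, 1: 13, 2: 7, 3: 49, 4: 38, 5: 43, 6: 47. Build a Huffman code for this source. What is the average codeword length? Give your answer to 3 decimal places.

2.668 bits/symbol

Probabilities are the counts divided by 229.
Repeatedly combine the two least-probable nodes; the expected code length is the sum of the merged weights.
merge 7/229 + 13/229 → 20/229
merge 20/229 + 32/229 → 52/229
merge 38/229 + 43/229 → 81/229
merge 47/229 + 49/229 → 96/229
merge 52/229 + 81/229 → 133/229
merge 96/229 + 133/229 → 1
L = 20/229 + 52/229 + 81/229 + 96/229 + 133/229 + 1 = 611/229 ≈ 2.668 bits/symbol.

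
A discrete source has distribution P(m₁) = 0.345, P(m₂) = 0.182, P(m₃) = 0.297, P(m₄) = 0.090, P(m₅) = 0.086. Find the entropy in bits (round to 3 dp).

2.114 bits

H = −Σ pᵢ log₂ pᵢ.
−0.345·log₂(0.345) = 0.5297
−0.182·log₂(0.182) = 0.4474
−0.297·log₂(0.297) = 0.5202
−0.090·log₂(0.090) = 0.3127
−0.086·log₂(0.086) = 0.3044
Sum ≈ 2.1143 → 2.114 bits.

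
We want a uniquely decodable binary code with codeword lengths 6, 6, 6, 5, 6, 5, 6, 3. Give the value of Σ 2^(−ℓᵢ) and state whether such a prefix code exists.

0.265625; yes

With common denominator 2^6 = 64: Σ 2^(−ℓᵢ) = 1/64 + 1/64 + 1/64 + 2/64 + 1/64 + 2/64 + 1/64 + 8/64 = 17/64 = 0.265625.
Kraft's inequality requires Σ ≤ 1; here Σ = 0.265625 ≤ 1, so such a prefix code exists.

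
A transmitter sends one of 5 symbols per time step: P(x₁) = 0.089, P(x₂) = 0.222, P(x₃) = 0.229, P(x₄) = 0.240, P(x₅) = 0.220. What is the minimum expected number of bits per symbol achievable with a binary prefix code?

Repeatedly combine the two least-probable nodes; the expected code length is the sum of the merged weights.
merge 89/1000 + 11/50 → 309/1000
merge 111/500 + 229/1000 → 451/1000
merge 6/25 + 309/1000 → 549/1000
merge 451/1000 + 549/1000 → 1
L = 309/1000 + 451/1000 + 549/1000 + 1 = 2309/1000 = 2.309 bits/symbol.

2.309 bits/symbol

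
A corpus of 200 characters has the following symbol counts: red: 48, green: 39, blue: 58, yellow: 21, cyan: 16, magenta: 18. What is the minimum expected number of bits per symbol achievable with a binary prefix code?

Probabilities are the counts divided by 200.
Repeatedly combine the two least-probable nodes; the expected code length is the sum of the merged weights.
merge 2/25 + 9/100 → 17/100
merge 21/200 + 17/100 → 11/40
merge 39/200 + 6/25 → 87/200
merge 11/40 + 29/100 → 113/200
merge 87/200 + 113/200 → 1
L = 17/100 + 11/40 + 87/200 + 113/200 + 1 = 489/200 = 2.445 bits/symbol.

2.445 bits/symbol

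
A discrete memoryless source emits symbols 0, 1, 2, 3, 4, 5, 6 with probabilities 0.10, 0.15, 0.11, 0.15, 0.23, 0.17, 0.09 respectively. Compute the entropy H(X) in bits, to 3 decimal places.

H = −Σ pᵢ log₂ pᵢ.
−0.10·log₂(0.10) = 0.3322
−0.15·log₂(0.15) = 0.4105
−0.11·log₂(0.11) = 0.3503
−0.15·log₂(0.15) = 0.4105
−0.23·log₂(0.23) = 0.4877
−0.17·log₂(0.17) = 0.4346
−0.09·log₂(0.09) = 0.3127
Sum ≈ 2.7385 → 2.738 bits.

2.738 bits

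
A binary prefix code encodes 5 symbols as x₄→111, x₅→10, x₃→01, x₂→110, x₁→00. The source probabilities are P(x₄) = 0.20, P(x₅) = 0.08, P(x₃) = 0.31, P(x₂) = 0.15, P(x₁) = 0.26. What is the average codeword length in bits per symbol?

2.35 bits/symbol

L̄ = Σ pᵢ·ℓᵢ = 0.20·3 + 0.08·2 + 0.31·2 + 0.15·3 + 0.26·2 = 2.35 bits/symbol.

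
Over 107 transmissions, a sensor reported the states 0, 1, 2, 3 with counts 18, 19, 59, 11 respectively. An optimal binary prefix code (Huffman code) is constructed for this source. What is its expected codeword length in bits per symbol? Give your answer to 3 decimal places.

Probabilities are the counts divided by 107.
Repeatedly combine the two least-probable nodes; the expected code length is the sum of the merged weights.
merge 11/107 + 18/107 → 29/107
merge 19/107 + 29/107 → 48/107
merge 48/107 + 59/107 → 1
L = 29/107 + 48/107 + 1 = 184/107 ≈ 1.720 bits/symbol.

1.720 bits/symbol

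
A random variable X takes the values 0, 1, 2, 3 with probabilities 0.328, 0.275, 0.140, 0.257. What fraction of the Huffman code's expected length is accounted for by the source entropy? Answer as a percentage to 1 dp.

97.0%

Entropy H = −Σ p log₂ p ≈ 1.9406 bits.
Huffman merges: 7/50+257/1000→397/1000; 11/40+41/125→603/1000; 397/1000+603/1000→1. L = 2 ≈ 2.0000.
Efficiency = H/L = 1.9406/2.0000 = 97.0%.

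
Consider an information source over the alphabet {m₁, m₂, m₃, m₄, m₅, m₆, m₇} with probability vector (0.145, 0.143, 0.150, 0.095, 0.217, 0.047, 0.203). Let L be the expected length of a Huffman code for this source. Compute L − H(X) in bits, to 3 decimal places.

0.031 bits

Entropy H = −Σ p log₂ p ≈ 2.6910 bits.
Huffman merges: 47/1000+19/200→71/500; 71/500+143/1000→57/200; 29/200+3/20→59/200; 203/1000+217/1000→21/50; 57/200+59/200→29/50; 21/50+29/50→1. L = 1361/500 ≈ 2.7220.
L − H = 2.7220 − 2.6910 = 0.031 bits.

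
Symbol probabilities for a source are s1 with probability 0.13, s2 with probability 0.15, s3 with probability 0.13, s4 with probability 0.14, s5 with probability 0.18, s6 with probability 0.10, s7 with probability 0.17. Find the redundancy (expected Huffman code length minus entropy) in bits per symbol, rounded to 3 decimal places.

Entropy H = −Σ p log₂ p ≈ 2.7850 bits.
Huffman merges: 1/10+13/100→23/100; 13/100+7/50→27/100; 3/20+17/100→8/25; 9/50+23/100→41/100; 27/100+8/25→59/100; 41/100+59/100→1. L = 141/50 ≈ 2.8200.
L − H = 2.8200 − 2.7850 = 0.035 bits.

0.035 bits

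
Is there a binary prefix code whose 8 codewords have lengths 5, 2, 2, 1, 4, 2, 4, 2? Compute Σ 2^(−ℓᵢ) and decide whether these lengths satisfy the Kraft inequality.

With common denominator 2^5 = 32: Σ 2^(−ℓᵢ) = 1/32 + 8/32 + 8/32 + 16/32 + 2/32 + 8/32 + 2/32 + 8/32 = 53/32 = 1.65625.
Kraft's inequality requires Σ ≤ 1; here Σ = 1.65625 > 1, so no such prefix code exists.

1.65625; no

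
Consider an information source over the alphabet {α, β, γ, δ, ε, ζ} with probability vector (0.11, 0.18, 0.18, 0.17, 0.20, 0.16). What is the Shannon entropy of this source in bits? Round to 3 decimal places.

H = −Σ pᵢ log₂ pᵢ.
−0.11·log₂(0.11) = 0.3503
−0.18·log₂(0.18) = 0.4453
−0.18·log₂(0.18) = 0.4453
−0.17·log₂(0.17) = 0.4346
−0.20·log₂(0.20) = 0.4644
−0.16·log₂(0.16) = 0.4230
Sum ≈ 2.5629 → 2.563 bits.

2.563 bits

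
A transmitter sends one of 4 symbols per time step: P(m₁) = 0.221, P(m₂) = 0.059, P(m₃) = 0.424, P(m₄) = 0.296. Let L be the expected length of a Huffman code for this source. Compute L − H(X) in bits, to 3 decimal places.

Entropy H = −Σ p log₂ p ≈ 1.7669 bits.
Huffman merges: 59/1000+221/1000→7/25; 7/25+37/125→72/125; 53/125+72/125→1. L = 232/125 ≈ 1.8560.
L − H = 1.8560 − 1.7669 = 0.089 bits.

0.089 bits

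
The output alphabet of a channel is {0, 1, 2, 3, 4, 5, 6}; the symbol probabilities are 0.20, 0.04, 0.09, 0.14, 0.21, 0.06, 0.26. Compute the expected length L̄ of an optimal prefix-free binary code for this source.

2.62 bits/symbol

Repeatedly combine the two least-probable nodes; the expected code length is the sum of the merged weights.
merge 1/25 + 3/50 → 1/10
merge 9/100 + 1/10 → 19/100
merge 7/50 + 19/100 → 33/100
merge 1/5 + 21/100 → 41/100
merge 13/50 + 33/100 → 59/100
merge 41/100 + 59/100 → 1
L = 1/10 + 19/100 + 33/100 + 41/100 + 59/100 + 1 = 131/50 = 2.62 bits/symbol.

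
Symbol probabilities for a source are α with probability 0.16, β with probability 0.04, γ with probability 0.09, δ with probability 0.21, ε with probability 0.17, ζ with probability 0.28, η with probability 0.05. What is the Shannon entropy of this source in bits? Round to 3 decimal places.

2.559 bits

H = −Σ pᵢ log₂ pᵢ.
−0.16·log₂(0.16) = 0.4230
−0.04·log₂(0.04) = 0.1858
−0.09·log₂(0.09) = 0.3127
−0.21·log₂(0.21) = 0.4728
−0.17·log₂(0.17) = 0.4346
−0.28·log₂(0.28) = 0.5142
−0.05·log₂(0.05) = 0.2161
Sum ≈ 2.5592 → 2.559 bits.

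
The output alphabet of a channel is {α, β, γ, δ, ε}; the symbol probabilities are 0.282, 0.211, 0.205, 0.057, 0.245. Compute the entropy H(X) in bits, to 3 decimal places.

2.190 bits

H = −Σ pᵢ log₂ pᵢ.
−0.282·log₂(0.282) = 0.5150
−0.211·log₂(0.211) = 0.4736
−0.205·log₂(0.205) = 0.4687
−0.057·log₂(0.057) = 0.2356
−0.245·log₂(0.245) = 0.4971
Sum ≈ 2.1900 → 2.190 bits.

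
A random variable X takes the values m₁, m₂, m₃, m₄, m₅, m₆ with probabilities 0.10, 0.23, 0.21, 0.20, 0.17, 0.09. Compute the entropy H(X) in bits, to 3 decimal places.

2.504 bits

H = −Σ pᵢ log₂ pᵢ.
−0.10·log₂(0.10) = 0.3322
−0.23·log₂(0.23) = 0.4877
−0.21·log₂(0.21) = 0.4728
−0.20·log₂(0.20) = 0.4644
−0.17·log₂(0.17) = 0.4346
−0.09·log₂(0.09) = 0.3127
Sum ≈ 2.5043 → 2.504 bits.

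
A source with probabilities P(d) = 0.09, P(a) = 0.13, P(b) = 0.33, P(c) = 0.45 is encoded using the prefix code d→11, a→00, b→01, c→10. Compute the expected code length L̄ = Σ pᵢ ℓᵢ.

L̄ = Σ pᵢ·ℓᵢ = 0.09·2 + 0.13·2 + 0.33·2 + 0.45·2 = 2 bits/symbol.

2 bits/symbol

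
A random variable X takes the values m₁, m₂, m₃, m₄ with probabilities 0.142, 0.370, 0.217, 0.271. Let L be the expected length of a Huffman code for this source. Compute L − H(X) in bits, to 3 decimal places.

0.070 bits

Entropy H = −Σ p log₂ p ≈ 1.9194 bits.
Huffman merges: 71/500+217/1000→359/1000; 271/1000+359/1000→63/100; 37/100+63/100→1. L = 1989/1000 ≈ 1.9890.
L − H = 1.9890 − 1.9194 = 0.070 bits.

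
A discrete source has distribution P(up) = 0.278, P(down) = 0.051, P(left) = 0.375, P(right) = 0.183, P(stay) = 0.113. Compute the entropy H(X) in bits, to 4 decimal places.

2.0668 bits

H = −Σ pᵢ log₂ pᵢ.
−0.278·log₂(0.278) = 0.5134
−0.051·log₂(0.051) = 0.2190
−0.375·log₂(0.375) = 0.5306
−0.183·log₂(0.183) = 0.4484
−0.113·log₂(0.113) = 0.3555
Sum ≈ 2.0668 → 2.0668 bits.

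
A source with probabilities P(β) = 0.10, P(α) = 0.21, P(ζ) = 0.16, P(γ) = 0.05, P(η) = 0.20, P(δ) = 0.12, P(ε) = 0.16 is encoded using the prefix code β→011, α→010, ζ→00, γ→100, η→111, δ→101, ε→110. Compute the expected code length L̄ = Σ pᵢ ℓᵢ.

L̄ = Σ pᵢ·ℓᵢ = 0.10·3 + 0.21·3 + 0.16·2 + 0.05·3 + 0.20·3 + 0.12·3 + 0.16·3 = 2.84 bits/symbol.

2.84 bits/symbol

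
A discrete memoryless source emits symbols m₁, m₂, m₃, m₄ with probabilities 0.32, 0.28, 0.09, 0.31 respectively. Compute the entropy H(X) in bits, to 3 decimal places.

H = −Σ pᵢ log₂ pᵢ.
−0.32·log₂(0.32) = 0.5260
−0.28·log₂(0.28) = 0.5142
−0.09·log₂(0.09) = 0.3127
−0.31·log₂(0.31) = 0.5238
Sum ≈ 1.8767 → 1.877 bits.

1.877 bits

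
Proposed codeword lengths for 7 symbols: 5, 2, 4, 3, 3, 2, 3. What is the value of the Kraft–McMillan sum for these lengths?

0.96875

With common denominator 2^5 = 32: Σ 2^(−ℓᵢ) = 1/32 + 8/32 + 2/32 + 4/32 + 4/32 + 8/32 + 4/32 = 31/32 = 0.96875.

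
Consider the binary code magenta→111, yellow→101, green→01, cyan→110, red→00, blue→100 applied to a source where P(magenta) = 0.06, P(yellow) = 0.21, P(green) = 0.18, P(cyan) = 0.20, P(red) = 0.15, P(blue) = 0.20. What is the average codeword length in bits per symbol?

2.67 bits/symbol

L̄ = Σ pᵢ·ℓᵢ = 0.06·3 + 0.21·3 + 0.18·2 + 0.20·3 + 0.15·2 + 0.20·3 = 2.67 bits/symbol.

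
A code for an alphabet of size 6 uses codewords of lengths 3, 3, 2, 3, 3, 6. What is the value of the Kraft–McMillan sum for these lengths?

With common denominator 2^6 = 64: Σ 2^(−ℓᵢ) = 8/64 + 8/64 + 16/64 + 8/64 + 8/64 + 1/64 = 49/64 = 0.765625.

0.765625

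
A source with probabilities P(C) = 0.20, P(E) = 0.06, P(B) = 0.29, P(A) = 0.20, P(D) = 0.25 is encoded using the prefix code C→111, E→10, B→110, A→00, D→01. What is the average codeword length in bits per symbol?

2.49 bits/symbol

L̄ = Σ pᵢ·ℓᵢ = 0.20·3 + 0.06·2 + 0.29·3 + 0.20·2 + 0.25·2 = 2.49 bits/symbol.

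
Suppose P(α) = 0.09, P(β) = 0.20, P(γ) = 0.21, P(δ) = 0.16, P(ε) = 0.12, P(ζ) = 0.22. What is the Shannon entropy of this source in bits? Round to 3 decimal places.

H = −Σ pᵢ log₂ pᵢ.
−0.09·log₂(0.09) = 0.3127
−0.20·log₂(0.20) = 0.4644
−0.21·log₂(0.21) = 0.4728
−0.16·log₂(0.16) = 0.4230
−0.12·log₂(0.12) = 0.3671
−0.22·log₂(0.22) = 0.4806
Sum ≈ 2.5205 → 2.521 bits.

2.521 bits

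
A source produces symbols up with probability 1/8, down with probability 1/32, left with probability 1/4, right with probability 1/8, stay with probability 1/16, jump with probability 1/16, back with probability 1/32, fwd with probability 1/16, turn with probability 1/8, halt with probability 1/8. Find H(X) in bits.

Each probability is a power of 1/2, so log₂(1/p) is an integer.
H = Σ p·log₂(1/p) = 1/8·3 + 1/32·5 + 1/4·2 + 1/8·3 + 1/16·4 + 1/16·4 + 1/32·5 + 1/16·4 + 1/8·3 + 1/8·3 = 3.0625 bits.

3.0625 bits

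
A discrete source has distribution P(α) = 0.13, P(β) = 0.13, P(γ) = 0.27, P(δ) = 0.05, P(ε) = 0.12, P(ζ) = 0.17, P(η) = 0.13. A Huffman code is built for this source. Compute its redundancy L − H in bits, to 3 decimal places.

Entropy H = −Σ p log₂ p ≈ 2.6757 bits.
Huffman merges: 1/20+3/25→17/100; 13/100+13/100→13/50; 13/100+17/100→3/10; 17/100+13/50→43/100; 27/100+3/10→57/100; 43/100+57/100→1. L = 273/100 ≈ 2.7300.
L − H = 2.7300 − 2.6757 = 0.054 bits.

0.054 bits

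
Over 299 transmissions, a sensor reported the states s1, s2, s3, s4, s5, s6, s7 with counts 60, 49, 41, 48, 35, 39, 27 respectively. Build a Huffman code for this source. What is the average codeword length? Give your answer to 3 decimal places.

2.799 bits/symbol

Probabilities are the counts divided by 299.
Repeatedly combine the two least-probable nodes; the expected code length is the sum of the merged weights.
merge 27/299 + 35/299 → 62/299
merge 3/23 + 41/299 → 80/299
merge 48/299 + 49/299 → 97/299
merge 60/299 + 62/299 → 122/299
merge 80/299 + 97/299 → 177/299
merge 122/299 + 177/299 → 1
L = 62/299 + 80/299 + 97/299 + 122/299 + 177/299 + 1 = 837/299 ≈ 2.799 bits/symbol.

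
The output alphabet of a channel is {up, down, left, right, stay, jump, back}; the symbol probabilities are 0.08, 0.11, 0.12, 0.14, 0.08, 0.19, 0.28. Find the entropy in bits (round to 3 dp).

2.667 bits

H = −Σ pᵢ log₂ pᵢ.
−0.08·log₂(0.08) = 0.2915
−0.11·log₂(0.11) = 0.3503
−0.12·log₂(0.12) = 0.3671
−0.14·log₂(0.14) = 0.3971
−0.08·log₂(0.08) = 0.2915
−0.19·log₂(0.19) = 0.4552
−0.28·log₂(0.28) = 0.5142
Sum ≈ 2.6669 → 2.667 bits.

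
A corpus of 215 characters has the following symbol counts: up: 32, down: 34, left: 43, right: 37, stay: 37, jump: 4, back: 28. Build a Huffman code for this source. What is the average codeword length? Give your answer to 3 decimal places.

Probabilities are the counts divided by 215.
Repeatedly combine the two least-probable nodes; the expected code length is the sum of the merged weights.
merge 4/215 + 28/215 → 32/215
merge 32/215 + 32/215 → 64/215
merge 34/215 + 37/215 → 71/215
merge 37/215 + 1/5 → 16/43
merge 64/215 + 71/215 → 27/43
merge 16/43 + 27/43 → 1
L = 32/215 + 64/215 + 71/215 + 16/43 + 27/43 + 1 = 597/215 ≈ 2.777 bits/symbol.

2.777 bits/symbol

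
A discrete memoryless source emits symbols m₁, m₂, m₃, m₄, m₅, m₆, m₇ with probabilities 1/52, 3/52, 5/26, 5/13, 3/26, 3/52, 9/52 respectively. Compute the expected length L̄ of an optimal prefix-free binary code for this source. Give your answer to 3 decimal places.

Repeatedly combine the two least-probable nodes; the expected code length is the sum of the merged weights.
merge 1/52 + 3/52 → 1/13
merge 3/52 + 1/13 → 7/52
merge 3/26 + 7/52 → 1/4
merge 9/52 + 5/26 → 19/52
merge 1/4 + 19/52 → 8/13
merge 5/13 + 8/13 → 1
L = 1/13 + 7/52 + 1/4 + 19/52 + 8/13 + 1 = 127/52 ≈ 2.442 bits/symbol.

2.442 bits/symbol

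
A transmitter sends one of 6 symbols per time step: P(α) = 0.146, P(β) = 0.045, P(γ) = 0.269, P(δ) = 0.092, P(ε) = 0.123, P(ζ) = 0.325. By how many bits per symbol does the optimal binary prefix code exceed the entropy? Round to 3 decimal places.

Entropy H = −Σ p log₂ p ≈ 2.3317 bits.
Huffman merges: 9/200+23/250→137/1000; 123/1000+137/1000→13/50; 73/500+13/50→203/500; 269/1000+13/40→297/500; 203/500+297/500→1. L = 2397/1000 ≈ 2.3970.
L − H = 2.3970 − 2.3317 = 0.065 bits.

0.065 bits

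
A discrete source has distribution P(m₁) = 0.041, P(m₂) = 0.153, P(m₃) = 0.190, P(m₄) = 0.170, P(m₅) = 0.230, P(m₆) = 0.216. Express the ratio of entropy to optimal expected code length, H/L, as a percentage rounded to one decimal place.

96.3%

Entropy H = −Σ p log₂ p ≈ 2.4584 bits.
Huffman merges: 41/1000+153/1000→97/500; 17/100+19/100→9/25; 97/500+27/125→41/100; 23/100+9/25→59/100; 41/100+59/100→1. L = 1277/500 ≈ 2.5540.
Efficiency = H/L = 2.4584/2.5540 = 96.3%.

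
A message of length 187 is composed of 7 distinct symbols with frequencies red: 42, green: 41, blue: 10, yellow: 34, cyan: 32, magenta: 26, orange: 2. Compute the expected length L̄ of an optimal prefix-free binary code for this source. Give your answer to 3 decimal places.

Probabilities are the counts divided by 187.
Repeatedly combine the two least-probable nodes; the expected code length is the sum of the merged weights.
merge 2/187 + 10/187 → 12/187
merge 12/187 + 26/187 → 38/187
merge 32/187 + 2/11 → 6/17
merge 38/187 + 41/187 → 79/187
merge 42/187 + 6/17 → 108/187
merge 79/187 + 108/187 → 1
L = 12/187 + 38/187 + 6/17 + 79/187 + 108/187 + 1 = 490/187 ≈ 2.620 bits/symbol.

2.620 bits/symbol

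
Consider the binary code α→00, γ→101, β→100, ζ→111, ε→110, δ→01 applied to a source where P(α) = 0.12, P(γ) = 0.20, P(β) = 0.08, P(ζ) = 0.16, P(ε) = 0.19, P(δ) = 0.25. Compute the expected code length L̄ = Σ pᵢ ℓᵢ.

2.63 bits/symbol

L̄ = Σ pᵢ·ℓᵢ = 0.12·2 + 0.20·3 + 0.08·3 + 0.16·3 + 0.19·3 + 0.25·2 = 2.63 bits/symbol.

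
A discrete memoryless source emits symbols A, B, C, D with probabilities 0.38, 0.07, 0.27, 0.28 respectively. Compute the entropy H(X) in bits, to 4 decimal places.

1.8232 bits

H = −Σ pᵢ log₂ pᵢ.
−0.38·log₂(0.38) = 0.5305
−0.07·log₂(0.07) = 0.2686
−0.27·log₂(0.27) = 0.5100
−0.28·log₂(0.28) = 0.5142
Sum ≈ 1.8232 → 1.8232 bits.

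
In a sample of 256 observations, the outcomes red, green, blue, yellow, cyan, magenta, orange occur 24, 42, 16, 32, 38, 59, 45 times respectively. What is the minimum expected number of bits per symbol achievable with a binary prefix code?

Probabilities are the counts divided by 256.
Repeatedly combine the two least-probable nodes; the expected code length is the sum of the merged weights.
merge 1/16 + 3/32 → 5/32
merge 1/8 + 19/128 → 35/128
merge 5/32 + 21/128 → 41/128
merge 45/256 + 59/256 → 13/32
merge 35/128 + 41/128 → 19/32
merge 13/32 + 19/32 → 1
L = 5/32 + 35/128 + 41/128 + 13/32 + 19/32 + 1 = 11/4 = 2.75 bits/symbol.

2.75 bits/symbol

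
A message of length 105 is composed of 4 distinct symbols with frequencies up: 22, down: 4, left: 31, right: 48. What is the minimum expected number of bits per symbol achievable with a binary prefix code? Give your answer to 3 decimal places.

Probabilities are the counts divided by 105.
Repeatedly combine the two least-probable nodes; the expected code length is the sum of the merged weights.
merge 4/105 + 22/105 → 26/105
merge 26/105 + 31/105 → 19/35
merge 16/35 + 19/35 → 1
L = 26/105 + 19/35 + 1 = 188/105 ≈ 1.790 bits/symbol.

1.790 bits/symbol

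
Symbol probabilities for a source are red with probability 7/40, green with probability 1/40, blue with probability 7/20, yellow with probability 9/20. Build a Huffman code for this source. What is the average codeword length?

1.75 bits/symbol

Repeatedly combine the two least-probable nodes; the expected code length is the sum of the merged weights.
merge 1/40 + 7/40 → 1/5
merge 1/5 + 7/20 → 11/20
merge 9/20 + 11/20 → 1
L = 1/5 + 11/20 + 1 = 7/4 = 1.75 bits/symbol.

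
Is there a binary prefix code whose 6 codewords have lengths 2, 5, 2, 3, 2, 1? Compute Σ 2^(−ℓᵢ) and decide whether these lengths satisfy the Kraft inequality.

1.40625; no

With common denominator 2^5 = 32: Σ 2^(−ℓᵢ) = 8/32 + 1/32 + 8/32 + 4/32 + 8/32 + 16/32 = 45/32 = 1.40625.
Kraft's inequality requires Σ ≤ 1; here Σ = 1.40625 > 1, so no such prefix code exists.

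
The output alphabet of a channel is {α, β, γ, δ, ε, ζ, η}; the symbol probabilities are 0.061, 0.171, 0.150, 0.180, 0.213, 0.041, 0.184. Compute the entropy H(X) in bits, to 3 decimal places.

2.651 bits

H = −Σ pᵢ log₂ pᵢ.
−0.061·log₂(0.061) = 0.2461
−0.171·log₂(0.171) = 0.4357
−0.150·log₂(0.150) = 0.4105
−0.180·log₂(0.180) = 0.4453
−0.213·log₂(0.213) = 0.4752
−0.041·log₂(0.041) = 0.1889
−0.184·log₂(0.184) = 0.4494
Sum ≈ 2.6512 → 2.651 bits.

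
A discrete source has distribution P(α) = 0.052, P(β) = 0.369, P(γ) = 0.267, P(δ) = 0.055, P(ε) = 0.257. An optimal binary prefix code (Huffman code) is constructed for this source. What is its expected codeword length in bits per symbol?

Repeatedly combine the two least-probable nodes; the expected code length is the sum of the merged weights.
merge 13/250 + 11/200 → 107/1000
merge 107/1000 + 257/1000 → 91/250
merge 267/1000 + 91/250 → 631/1000
merge 369/1000 + 631/1000 → 1
L = 107/1000 + 91/250 + 631/1000 + 1 = 1051/500 = 2.102 bits/symbol.

2.102 bits/symbol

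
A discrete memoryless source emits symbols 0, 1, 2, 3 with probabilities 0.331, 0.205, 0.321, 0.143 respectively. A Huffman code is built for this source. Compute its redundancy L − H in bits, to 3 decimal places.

0.076 bits

Entropy H = −Σ p log₂ p ≈ 1.9241 bits.
Huffman merges: 143/1000+41/200→87/250; 321/1000+331/1000→163/250; 87/250+163/250→1. L = 2 ≈ 2.0000.
L − H = 2.0000 − 1.9241 = 0.076 bits.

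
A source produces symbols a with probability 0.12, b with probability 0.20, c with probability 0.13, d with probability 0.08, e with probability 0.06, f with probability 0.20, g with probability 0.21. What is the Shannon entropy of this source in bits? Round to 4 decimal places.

2.6863 bits

H = −Σ pᵢ log₂ pᵢ.
−0.12·log₂(0.12) = 0.3671
−0.20·log₂(0.20) = 0.4644
−0.13·log₂(0.13) = 0.3826
−0.08·log₂(0.08) = 0.2915
−0.06·log₂(0.06) = 0.2435
−0.20·log₂(0.20) = 0.4644
−0.21·log₂(0.21) = 0.4728
Sum ≈ 2.6863 → 2.6863 bits.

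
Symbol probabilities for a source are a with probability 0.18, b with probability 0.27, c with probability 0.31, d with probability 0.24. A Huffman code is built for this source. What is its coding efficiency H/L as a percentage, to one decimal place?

Entropy H = −Σ p log₂ p ≈ 1.9733 bits.
Huffman merges: 9/50+6/25→21/50; 27/100+31/100→29/50; 21/50+29/50→1. L = 2 ≈ 2.0000.
Efficiency = H/L = 1.9733/2.0000 = 98.7%.

98.7%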